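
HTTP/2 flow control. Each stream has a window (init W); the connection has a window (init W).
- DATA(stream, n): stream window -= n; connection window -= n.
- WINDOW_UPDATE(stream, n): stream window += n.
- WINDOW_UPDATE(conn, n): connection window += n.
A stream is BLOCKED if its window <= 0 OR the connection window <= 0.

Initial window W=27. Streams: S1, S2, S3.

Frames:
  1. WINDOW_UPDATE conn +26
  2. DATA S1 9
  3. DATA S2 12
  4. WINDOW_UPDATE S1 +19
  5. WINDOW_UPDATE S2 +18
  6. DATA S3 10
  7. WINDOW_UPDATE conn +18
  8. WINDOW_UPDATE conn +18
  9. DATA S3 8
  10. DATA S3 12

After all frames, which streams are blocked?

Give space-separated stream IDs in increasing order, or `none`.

Op 1: conn=53 S1=27 S2=27 S3=27 blocked=[]
Op 2: conn=44 S1=18 S2=27 S3=27 blocked=[]
Op 3: conn=32 S1=18 S2=15 S3=27 blocked=[]
Op 4: conn=32 S1=37 S2=15 S3=27 blocked=[]
Op 5: conn=32 S1=37 S2=33 S3=27 blocked=[]
Op 6: conn=22 S1=37 S2=33 S3=17 blocked=[]
Op 7: conn=40 S1=37 S2=33 S3=17 blocked=[]
Op 8: conn=58 S1=37 S2=33 S3=17 blocked=[]
Op 9: conn=50 S1=37 S2=33 S3=9 blocked=[]
Op 10: conn=38 S1=37 S2=33 S3=-3 blocked=[3]

Answer: S3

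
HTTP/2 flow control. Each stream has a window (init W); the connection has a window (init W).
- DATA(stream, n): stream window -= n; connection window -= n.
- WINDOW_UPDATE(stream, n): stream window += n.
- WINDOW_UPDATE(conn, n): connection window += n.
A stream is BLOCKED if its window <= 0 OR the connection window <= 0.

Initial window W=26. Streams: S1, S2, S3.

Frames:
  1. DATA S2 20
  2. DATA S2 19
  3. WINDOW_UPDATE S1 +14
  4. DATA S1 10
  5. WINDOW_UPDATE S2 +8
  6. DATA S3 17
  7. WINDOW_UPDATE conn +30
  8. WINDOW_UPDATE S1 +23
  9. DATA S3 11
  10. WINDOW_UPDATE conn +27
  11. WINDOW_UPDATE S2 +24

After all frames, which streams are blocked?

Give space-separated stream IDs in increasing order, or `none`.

Answer: S3

Derivation:
Op 1: conn=6 S1=26 S2=6 S3=26 blocked=[]
Op 2: conn=-13 S1=26 S2=-13 S3=26 blocked=[1, 2, 3]
Op 3: conn=-13 S1=40 S2=-13 S3=26 blocked=[1, 2, 3]
Op 4: conn=-23 S1=30 S2=-13 S3=26 blocked=[1, 2, 3]
Op 5: conn=-23 S1=30 S2=-5 S3=26 blocked=[1, 2, 3]
Op 6: conn=-40 S1=30 S2=-5 S3=9 blocked=[1, 2, 3]
Op 7: conn=-10 S1=30 S2=-5 S3=9 blocked=[1, 2, 3]
Op 8: conn=-10 S1=53 S2=-5 S3=9 blocked=[1, 2, 3]
Op 9: conn=-21 S1=53 S2=-5 S3=-2 blocked=[1, 2, 3]
Op 10: conn=6 S1=53 S2=-5 S3=-2 blocked=[2, 3]
Op 11: conn=6 S1=53 S2=19 S3=-2 blocked=[3]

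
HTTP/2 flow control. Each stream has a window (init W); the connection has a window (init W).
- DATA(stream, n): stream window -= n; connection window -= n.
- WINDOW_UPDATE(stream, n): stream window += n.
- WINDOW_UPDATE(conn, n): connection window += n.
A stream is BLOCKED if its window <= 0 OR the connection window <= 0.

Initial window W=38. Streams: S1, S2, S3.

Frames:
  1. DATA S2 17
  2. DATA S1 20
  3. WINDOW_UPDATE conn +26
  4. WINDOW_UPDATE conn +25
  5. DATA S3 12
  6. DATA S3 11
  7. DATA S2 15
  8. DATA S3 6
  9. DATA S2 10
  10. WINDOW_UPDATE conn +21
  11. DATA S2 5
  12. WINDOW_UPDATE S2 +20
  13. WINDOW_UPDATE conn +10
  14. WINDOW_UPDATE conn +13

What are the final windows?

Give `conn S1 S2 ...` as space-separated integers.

Answer: 37 18 11 9

Derivation:
Op 1: conn=21 S1=38 S2=21 S3=38 blocked=[]
Op 2: conn=1 S1=18 S2=21 S3=38 blocked=[]
Op 3: conn=27 S1=18 S2=21 S3=38 blocked=[]
Op 4: conn=52 S1=18 S2=21 S3=38 blocked=[]
Op 5: conn=40 S1=18 S2=21 S3=26 blocked=[]
Op 6: conn=29 S1=18 S2=21 S3=15 blocked=[]
Op 7: conn=14 S1=18 S2=6 S3=15 blocked=[]
Op 8: conn=8 S1=18 S2=6 S3=9 blocked=[]
Op 9: conn=-2 S1=18 S2=-4 S3=9 blocked=[1, 2, 3]
Op 10: conn=19 S1=18 S2=-4 S3=9 blocked=[2]
Op 11: conn=14 S1=18 S2=-9 S3=9 blocked=[2]
Op 12: conn=14 S1=18 S2=11 S3=9 blocked=[]
Op 13: conn=24 S1=18 S2=11 S3=9 blocked=[]
Op 14: conn=37 S1=18 S2=11 S3=9 blocked=[]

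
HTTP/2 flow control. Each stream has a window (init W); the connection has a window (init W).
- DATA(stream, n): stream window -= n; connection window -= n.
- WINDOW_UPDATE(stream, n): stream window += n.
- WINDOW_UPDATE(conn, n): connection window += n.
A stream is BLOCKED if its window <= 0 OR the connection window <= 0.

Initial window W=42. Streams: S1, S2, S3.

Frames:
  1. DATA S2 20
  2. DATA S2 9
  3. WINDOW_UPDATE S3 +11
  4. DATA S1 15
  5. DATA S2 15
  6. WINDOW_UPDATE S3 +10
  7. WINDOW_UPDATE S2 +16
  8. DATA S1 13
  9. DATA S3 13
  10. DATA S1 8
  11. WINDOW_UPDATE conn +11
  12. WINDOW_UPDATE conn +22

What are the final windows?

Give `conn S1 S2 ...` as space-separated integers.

Answer: -18 6 14 50

Derivation:
Op 1: conn=22 S1=42 S2=22 S3=42 blocked=[]
Op 2: conn=13 S1=42 S2=13 S3=42 blocked=[]
Op 3: conn=13 S1=42 S2=13 S3=53 blocked=[]
Op 4: conn=-2 S1=27 S2=13 S3=53 blocked=[1, 2, 3]
Op 5: conn=-17 S1=27 S2=-2 S3=53 blocked=[1, 2, 3]
Op 6: conn=-17 S1=27 S2=-2 S3=63 blocked=[1, 2, 3]
Op 7: conn=-17 S1=27 S2=14 S3=63 blocked=[1, 2, 3]
Op 8: conn=-30 S1=14 S2=14 S3=63 blocked=[1, 2, 3]
Op 9: conn=-43 S1=14 S2=14 S3=50 blocked=[1, 2, 3]
Op 10: conn=-51 S1=6 S2=14 S3=50 blocked=[1, 2, 3]
Op 11: conn=-40 S1=6 S2=14 S3=50 blocked=[1, 2, 3]
Op 12: conn=-18 S1=6 S2=14 S3=50 blocked=[1, 2, 3]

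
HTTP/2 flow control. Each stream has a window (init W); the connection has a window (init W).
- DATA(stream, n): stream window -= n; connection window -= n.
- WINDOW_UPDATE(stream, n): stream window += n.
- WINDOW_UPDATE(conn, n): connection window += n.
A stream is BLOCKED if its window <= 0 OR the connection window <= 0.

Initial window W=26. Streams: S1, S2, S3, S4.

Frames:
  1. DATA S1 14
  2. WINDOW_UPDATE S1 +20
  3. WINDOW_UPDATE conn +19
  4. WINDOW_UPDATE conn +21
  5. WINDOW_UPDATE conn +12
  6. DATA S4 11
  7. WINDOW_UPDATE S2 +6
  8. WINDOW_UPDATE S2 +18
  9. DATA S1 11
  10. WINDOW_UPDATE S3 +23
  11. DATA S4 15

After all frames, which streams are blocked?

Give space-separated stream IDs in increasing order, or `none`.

Answer: S4

Derivation:
Op 1: conn=12 S1=12 S2=26 S3=26 S4=26 blocked=[]
Op 2: conn=12 S1=32 S2=26 S3=26 S4=26 blocked=[]
Op 3: conn=31 S1=32 S2=26 S3=26 S4=26 blocked=[]
Op 4: conn=52 S1=32 S2=26 S3=26 S4=26 blocked=[]
Op 5: conn=64 S1=32 S2=26 S3=26 S4=26 blocked=[]
Op 6: conn=53 S1=32 S2=26 S3=26 S4=15 blocked=[]
Op 7: conn=53 S1=32 S2=32 S3=26 S4=15 blocked=[]
Op 8: conn=53 S1=32 S2=50 S3=26 S4=15 blocked=[]
Op 9: conn=42 S1=21 S2=50 S3=26 S4=15 blocked=[]
Op 10: conn=42 S1=21 S2=50 S3=49 S4=15 blocked=[]
Op 11: conn=27 S1=21 S2=50 S3=49 S4=0 blocked=[4]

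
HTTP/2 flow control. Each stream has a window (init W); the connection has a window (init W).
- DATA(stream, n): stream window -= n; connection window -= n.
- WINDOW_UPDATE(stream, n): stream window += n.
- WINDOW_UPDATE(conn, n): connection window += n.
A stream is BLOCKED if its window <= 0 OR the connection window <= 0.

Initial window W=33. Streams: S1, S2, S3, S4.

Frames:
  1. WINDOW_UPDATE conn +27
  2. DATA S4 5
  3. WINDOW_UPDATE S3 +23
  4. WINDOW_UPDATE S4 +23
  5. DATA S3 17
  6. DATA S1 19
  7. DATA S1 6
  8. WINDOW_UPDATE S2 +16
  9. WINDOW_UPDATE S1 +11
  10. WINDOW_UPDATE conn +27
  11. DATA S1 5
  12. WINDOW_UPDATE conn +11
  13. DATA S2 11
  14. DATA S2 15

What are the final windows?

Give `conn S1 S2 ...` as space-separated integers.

Op 1: conn=60 S1=33 S2=33 S3=33 S4=33 blocked=[]
Op 2: conn=55 S1=33 S2=33 S3=33 S4=28 blocked=[]
Op 3: conn=55 S1=33 S2=33 S3=56 S4=28 blocked=[]
Op 4: conn=55 S1=33 S2=33 S3=56 S4=51 blocked=[]
Op 5: conn=38 S1=33 S2=33 S3=39 S4=51 blocked=[]
Op 6: conn=19 S1=14 S2=33 S3=39 S4=51 blocked=[]
Op 7: conn=13 S1=8 S2=33 S3=39 S4=51 blocked=[]
Op 8: conn=13 S1=8 S2=49 S3=39 S4=51 blocked=[]
Op 9: conn=13 S1=19 S2=49 S3=39 S4=51 blocked=[]
Op 10: conn=40 S1=19 S2=49 S3=39 S4=51 blocked=[]
Op 11: conn=35 S1=14 S2=49 S3=39 S4=51 blocked=[]
Op 12: conn=46 S1=14 S2=49 S3=39 S4=51 blocked=[]
Op 13: conn=35 S1=14 S2=38 S3=39 S4=51 blocked=[]
Op 14: conn=20 S1=14 S2=23 S3=39 S4=51 blocked=[]

Answer: 20 14 23 39 51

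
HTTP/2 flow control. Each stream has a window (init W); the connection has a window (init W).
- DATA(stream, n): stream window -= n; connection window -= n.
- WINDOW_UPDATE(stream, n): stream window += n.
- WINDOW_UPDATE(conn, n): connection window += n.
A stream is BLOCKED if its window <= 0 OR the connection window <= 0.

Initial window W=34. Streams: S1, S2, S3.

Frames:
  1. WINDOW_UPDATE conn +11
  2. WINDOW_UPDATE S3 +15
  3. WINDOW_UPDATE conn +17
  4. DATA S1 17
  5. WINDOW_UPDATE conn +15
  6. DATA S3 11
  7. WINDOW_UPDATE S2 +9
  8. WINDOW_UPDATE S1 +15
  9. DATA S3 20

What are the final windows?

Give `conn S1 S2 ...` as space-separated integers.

Answer: 29 32 43 18

Derivation:
Op 1: conn=45 S1=34 S2=34 S3=34 blocked=[]
Op 2: conn=45 S1=34 S2=34 S3=49 blocked=[]
Op 3: conn=62 S1=34 S2=34 S3=49 blocked=[]
Op 4: conn=45 S1=17 S2=34 S3=49 blocked=[]
Op 5: conn=60 S1=17 S2=34 S3=49 blocked=[]
Op 6: conn=49 S1=17 S2=34 S3=38 blocked=[]
Op 7: conn=49 S1=17 S2=43 S3=38 blocked=[]
Op 8: conn=49 S1=32 S2=43 S3=38 blocked=[]
Op 9: conn=29 S1=32 S2=43 S3=18 blocked=[]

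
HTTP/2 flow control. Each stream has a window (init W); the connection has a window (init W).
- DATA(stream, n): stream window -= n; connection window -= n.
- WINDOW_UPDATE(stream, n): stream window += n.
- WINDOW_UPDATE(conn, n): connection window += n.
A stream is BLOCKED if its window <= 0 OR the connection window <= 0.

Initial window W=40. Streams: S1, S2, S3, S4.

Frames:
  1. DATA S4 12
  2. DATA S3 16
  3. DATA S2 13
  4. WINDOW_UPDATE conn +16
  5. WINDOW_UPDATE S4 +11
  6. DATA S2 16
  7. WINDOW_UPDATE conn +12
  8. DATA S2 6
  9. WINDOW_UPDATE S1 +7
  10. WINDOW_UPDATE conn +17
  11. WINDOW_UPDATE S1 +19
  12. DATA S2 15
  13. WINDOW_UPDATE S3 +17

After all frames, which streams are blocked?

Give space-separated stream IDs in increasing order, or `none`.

Answer: S2

Derivation:
Op 1: conn=28 S1=40 S2=40 S3=40 S4=28 blocked=[]
Op 2: conn=12 S1=40 S2=40 S3=24 S4=28 blocked=[]
Op 3: conn=-1 S1=40 S2=27 S3=24 S4=28 blocked=[1, 2, 3, 4]
Op 4: conn=15 S1=40 S2=27 S3=24 S4=28 blocked=[]
Op 5: conn=15 S1=40 S2=27 S3=24 S4=39 blocked=[]
Op 6: conn=-1 S1=40 S2=11 S3=24 S4=39 blocked=[1, 2, 3, 4]
Op 7: conn=11 S1=40 S2=11 S3=24 S4=39 blocked=[]
Op 8: conn=5 S1=40 S2=5 S3=24 S4=39 blocked=[]
Op 9: conn=5 S1=47 S2=5 S3=24 S4=39 blocked=[]
Op 10: conn=22 S1=47 S2=5 S3=24 S4=39 blocked=[]
Op 11: conn=22 S1=66 S2=5 S3=24 S4=39 blocked=[]
Op 12: conn=7 S1=66 S2=-10 S3=24 S4=39 blocked=[2]
Op 13: conn=7 S1=66 S2=-10 S3=41 S4=39 blocked=[2]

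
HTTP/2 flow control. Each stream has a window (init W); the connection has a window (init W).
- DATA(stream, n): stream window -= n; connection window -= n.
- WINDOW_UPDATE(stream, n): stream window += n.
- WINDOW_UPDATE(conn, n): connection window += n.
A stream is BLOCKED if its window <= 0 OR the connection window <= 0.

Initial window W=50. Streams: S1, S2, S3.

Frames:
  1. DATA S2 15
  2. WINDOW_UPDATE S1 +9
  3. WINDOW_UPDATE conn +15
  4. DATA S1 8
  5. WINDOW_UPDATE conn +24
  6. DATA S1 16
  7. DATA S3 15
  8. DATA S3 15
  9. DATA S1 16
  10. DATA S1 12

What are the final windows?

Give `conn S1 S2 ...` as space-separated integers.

Op 1: conn=35 S1=50 S2=35 S3=50 blocked=[]
Op 2: conn=35 S1=59 S2=35 S3=50 blocked=[]
Op 3: conn=50 S1=59 S2=35 S3=50 blocked=[]
Op 4: conn=42 S1=51 S2=35 S3=50 blocked=[]
Op 5: conn=66 S1=51 S2=35 S3=50 blocked=[]
Op 6: conn=50 S1=35 S2=35 S3=50 blocked=[]
Op 7: conn=35 S1=35 S2=35 S3=35 blocked=[]
Op 8: conn=20 S1=35 S2=35 S3=20 blocked=[]
Op 9: conn=4 S1=19 S2=35 S3=20 blocked=[]
Op 10: conn=-8 S1=7 S2=35 S3=20 blocked=[1, 2, 3]

Answer: -8 7 35 20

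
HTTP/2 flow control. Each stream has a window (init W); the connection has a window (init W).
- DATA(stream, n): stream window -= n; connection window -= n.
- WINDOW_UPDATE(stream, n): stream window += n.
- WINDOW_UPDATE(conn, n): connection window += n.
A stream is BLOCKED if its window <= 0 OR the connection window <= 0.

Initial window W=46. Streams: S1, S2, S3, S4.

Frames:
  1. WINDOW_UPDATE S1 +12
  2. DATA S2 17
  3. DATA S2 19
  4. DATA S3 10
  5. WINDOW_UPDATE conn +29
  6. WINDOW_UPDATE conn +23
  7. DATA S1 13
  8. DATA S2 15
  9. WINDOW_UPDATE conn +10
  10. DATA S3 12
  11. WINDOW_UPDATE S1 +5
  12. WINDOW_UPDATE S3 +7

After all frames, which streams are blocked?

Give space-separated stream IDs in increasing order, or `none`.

Op 1: conn=46 S1=58 S2=46 S3=46 S4=46 blocked=[]
Op 2: conn=29 S1=58 S2=29 S3=46 S4=46 blocked=[]
Op 3: conn=10 S1=58 S2=10 S3=46 S4=46 blocked=[]
Op 4: conn=0 S1=58 S2=10 S3=36 S4=46 blocked=[1, 2, 3, 4]
Op 5: conn=29 S1=58 S2=10 S3=36 S4=46 blocked=[]
Op 6: conn=52 S1=58 S2=10 S3=36 S4=46 blocked=[]
Op 7: conn=39 S1=45 S2=10 S3=36 S4=46 blocked=[]
Op 8: conn=24 S1=45 S2=-5 S3=36 S4=46 blocked=[2]
Op 9: conn=34 S1=45 S2=-5 S3=36 S4=46 blocked=[2]
Op 10: conn=22 S1=45 S2=-5 S3=24 S4=46 blocked=[2]
Op 11: conn=22 S1=50 S2=-5 S3=24 S4=46 blocked=[2]
Op 12: conn=22 S1=50 S2=-5 S3=31 S4=46 blocked=[2]

Answer: S2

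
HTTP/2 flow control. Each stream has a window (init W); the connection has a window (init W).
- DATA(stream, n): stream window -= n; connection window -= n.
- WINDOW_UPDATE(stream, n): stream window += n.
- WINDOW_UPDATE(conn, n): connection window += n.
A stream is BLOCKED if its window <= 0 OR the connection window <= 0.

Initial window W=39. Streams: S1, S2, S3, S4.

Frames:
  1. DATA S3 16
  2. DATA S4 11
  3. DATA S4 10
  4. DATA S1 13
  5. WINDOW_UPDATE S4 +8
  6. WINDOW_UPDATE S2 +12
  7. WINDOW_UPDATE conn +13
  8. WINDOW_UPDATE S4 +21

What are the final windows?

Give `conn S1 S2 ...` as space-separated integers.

Answer: 2 26 51 23 47

Derivation:
Op 1: conn=23 S1=39 S2=39 S3=23 S4=39 blocked=[]
Op 2: conn=12 S1=39 S2=39 S3=23 S4=28 blocked=[]
Op 3: conn=2 S1=39 S2=39 S3=23 S4=18 blocked=[]
Op 4: conn=-11 S1=26 S2=39 S3=23 S4=18 blocked=[1, 2, 3, 4]
Op 5: conn=-11 S1=26 S2=39 S3=23 S4=26 blocked=[1, 2, 3, 4]
Op 6: conn=-11 S1=26 S2=51 S3=23 S4=26 blocked=[1, 2, 3, 4]
Op 7: conn=2 S1=26 S2=51 S3=23 S4=26 blocked=[]
Op 8: conn=2 S1=26 S2=51 S3=23 S4=47 blocked=[]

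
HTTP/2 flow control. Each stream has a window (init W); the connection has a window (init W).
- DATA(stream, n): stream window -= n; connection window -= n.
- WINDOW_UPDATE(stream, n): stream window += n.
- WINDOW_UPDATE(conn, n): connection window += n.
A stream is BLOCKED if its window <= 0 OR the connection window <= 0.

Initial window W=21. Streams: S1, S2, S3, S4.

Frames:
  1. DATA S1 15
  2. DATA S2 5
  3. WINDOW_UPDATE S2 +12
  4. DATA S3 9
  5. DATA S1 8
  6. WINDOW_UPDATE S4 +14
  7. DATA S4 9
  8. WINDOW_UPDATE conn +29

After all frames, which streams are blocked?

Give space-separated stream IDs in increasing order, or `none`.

Op 1: conn=6 S1=6 S2=21 S3=21 S4=21 blocked=[]
Op 2: conn=1 S1=6 S2=16 S3=21 S4=21 blocked=[]
Op 3: conn=1 S1=6 S2=28 S3=21 S4=21 blocked=[]
Op 4: conn=-8 S1=6 S2=28 S3=12 S4=21 blocked=[1, 2, 3, 4]
Op 5: conn=-16 S1=-2 S2=28 S3=12 S4=21 blocked=[1, 2, 3, 4]
Op 6: conn=-16 S1=-2 S2=28 S3=12 S4=35 blocked=[1, 2, 3, 4]
Op 7: conn=-25 S1=-2 S2=28 S3=12 S4=26 blocked=[1, 2, 3, 4]
Op 8: conn=4 S1=-2 S2=28 S3=12 S4=26 blocked=[1]

Answer: S1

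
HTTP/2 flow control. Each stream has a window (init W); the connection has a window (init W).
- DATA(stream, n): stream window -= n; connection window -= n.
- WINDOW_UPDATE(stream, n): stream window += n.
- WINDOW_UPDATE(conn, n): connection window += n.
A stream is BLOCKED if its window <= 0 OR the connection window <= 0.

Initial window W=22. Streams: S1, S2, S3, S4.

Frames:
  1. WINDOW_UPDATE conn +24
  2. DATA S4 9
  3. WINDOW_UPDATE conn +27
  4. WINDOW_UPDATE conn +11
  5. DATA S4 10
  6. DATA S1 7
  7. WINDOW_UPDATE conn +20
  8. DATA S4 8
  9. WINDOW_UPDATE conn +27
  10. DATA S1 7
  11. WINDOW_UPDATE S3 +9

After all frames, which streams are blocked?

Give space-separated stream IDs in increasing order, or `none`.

Op 1: conn=46 S1=22 S2=22 S3=22 S4=22 blocked=[]
Op 2: conn=37 S1=22 S2=22 S3=22 S4=13 blocked=[]
Op 3: conn=64 S1=22 S2=22 S3=22 S4=13 blocked=[]
Op 4: conn=75 S1=22 S2=22 S3=22 S4=13 blocked=[]
Op 5: conn=65 S1=22 S2=22 S3=22 S4=3 blocked=[]
Op 6: conn=58 S1=15 S2=22 S3=22 S4=3 blocked=[]
Op 7: conn=78 S1=15 S2=22 S3=22 S4=3 blocked=[]
Op 8: conn=70 S1=15 S2=22 S3=22 S4=-5 blocked=[4]
Op 9: conn=97 S1=15 S2=22 S3=22 S4=-5 blocked=[4]
Op 10: conn=90 S1=8 S2=22 S3=22 S4=-5 blocked=[4]
Op 11: conn=90 S1=8 S2=22 S3=31 S4=-5 blocked=[4]

Answer: S4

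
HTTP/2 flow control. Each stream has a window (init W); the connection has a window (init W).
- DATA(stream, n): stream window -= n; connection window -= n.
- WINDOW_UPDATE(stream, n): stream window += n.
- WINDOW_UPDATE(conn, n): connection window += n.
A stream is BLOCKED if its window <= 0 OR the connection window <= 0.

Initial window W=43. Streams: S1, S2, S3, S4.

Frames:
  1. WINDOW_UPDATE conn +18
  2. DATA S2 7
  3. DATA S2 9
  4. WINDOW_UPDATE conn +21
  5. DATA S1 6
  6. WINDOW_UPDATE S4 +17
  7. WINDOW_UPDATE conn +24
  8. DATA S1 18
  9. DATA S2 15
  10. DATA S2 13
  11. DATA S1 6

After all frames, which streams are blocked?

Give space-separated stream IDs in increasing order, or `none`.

Answer: S2

Derivation:
Op 1: conn=61 S1=43 S2=43 S3=43 S4=43 blocked=[]
Op 2: conn=54 S1=43 S2=36 S3=43 S4=43 blocked=[]
Op 3: conn=45 S1=43 S2=27 S3=43 S4=43 blocked=[]
Op 4: conn=66 S1=43 S2=27 S3=43 S4=43 blocked=[]
Op 5: conn=60 S1=37 S2=27 S3=43 S4=43 blocked=[]
Op 6: conn=60 S1=37 S2=27 S3=43 S4=60 blocked=[]
Op 7: conn=84 S1=37 S2=27 S3=43 S4=60 blocked=[]
Op 8: conn=66 S1=19 S2=27 S3=43 S4=60 blocked=[]
Op 9: conn=51 S1=19 S2=12 S3=43 S4=60 blocked=[]
Op 10: conn=38 S1=19 S2=-1 S3=43 S4=60 blocked=[2]
Op 11: conn=32 S1=13 S2=-1 S3=43 S4=60 blocked=[2]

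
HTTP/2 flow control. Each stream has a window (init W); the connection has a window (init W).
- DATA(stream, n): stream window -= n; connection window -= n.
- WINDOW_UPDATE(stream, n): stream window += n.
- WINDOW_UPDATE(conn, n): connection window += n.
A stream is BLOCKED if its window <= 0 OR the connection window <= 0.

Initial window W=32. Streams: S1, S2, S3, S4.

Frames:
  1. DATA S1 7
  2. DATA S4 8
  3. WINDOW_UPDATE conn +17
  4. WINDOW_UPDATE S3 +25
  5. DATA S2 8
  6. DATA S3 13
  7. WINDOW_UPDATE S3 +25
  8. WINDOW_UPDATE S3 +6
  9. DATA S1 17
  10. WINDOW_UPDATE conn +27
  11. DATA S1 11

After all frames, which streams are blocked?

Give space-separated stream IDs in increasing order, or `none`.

Answer: S1

Derivation:
Op 1: conn=25 S1=25 S2=32 S3=32 S4=32 blocked=[]
Op 2: conn=17 S1=25 S2=32 S3=32 S4=24 blocked=[]
Op 3: conn=34 S1=25 S2=32 S3=32 S4=24 blocked=[]
Op 4: conn=34 S1=25 S2=32 S3=57 S4=24 blocked=[]
Op 5: conn=26 S1=25 S2=24 S3=57 S4=24 blocked=[]
Op 6: conn=13 S1=25 S2=24 S3=44 S4=24 blocked=[]
Op 7: conn=13 S1=25 S2=24 S3=69 S4=24 blocked=[]
Op 8: conn=13 S1=25 S2=24 S3=75 S4=24 blocked=[]
Op 9: conn=-4 S1=8 S2=24 S3=75 S4=24 blocked=[1, 2, 3, 4]
Op 10: conn=23 S1=8 S2=24 S3=75 S4=24 blocked=[]
Op 11: conn=12 S1=-3 S2=24 S3=75 S4=24 blocked=[1]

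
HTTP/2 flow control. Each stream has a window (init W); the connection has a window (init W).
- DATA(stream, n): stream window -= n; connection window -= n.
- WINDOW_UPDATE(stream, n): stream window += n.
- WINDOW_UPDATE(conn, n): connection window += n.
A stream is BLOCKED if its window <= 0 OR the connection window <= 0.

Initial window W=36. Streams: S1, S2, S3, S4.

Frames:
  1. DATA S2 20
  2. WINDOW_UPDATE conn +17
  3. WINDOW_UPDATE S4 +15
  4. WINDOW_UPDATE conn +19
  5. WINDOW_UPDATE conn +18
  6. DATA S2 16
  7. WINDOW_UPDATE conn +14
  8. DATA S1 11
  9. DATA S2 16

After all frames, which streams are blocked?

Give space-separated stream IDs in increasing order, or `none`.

Answer: S2

Derivation:
Op 1: conn=16 S1=36 S2=16 S3=36 S4=36 blocked=[]
Op 2: conn=33 S1=36 S2=16 S3=36 S4=36 blocked=[]
Op 3: conn=33 S1=36 S2=16 S3=36 S4=51 blocked=[]
Op 4: conn=52 S1=36 S2=16 S3=36 S4=51 blocked=[]
Op 5: conn=70 S1=36 S2=16 S3=36 S4=51 blocked=[]
Op 6: conn=54 S1=36 S2=0 S3=36 S4=51 blocked=[2]
Op 7: conn=68 S1=36 S2=0 S3=36 S4=51 blocked=[2]
Op 8: conn=57 S1=25 S2=0 S3=36 S4=51 blocked=[2]
Op 9: conn=41 S1=25 S2=-16 S3=36 S4=51 blocked=[2]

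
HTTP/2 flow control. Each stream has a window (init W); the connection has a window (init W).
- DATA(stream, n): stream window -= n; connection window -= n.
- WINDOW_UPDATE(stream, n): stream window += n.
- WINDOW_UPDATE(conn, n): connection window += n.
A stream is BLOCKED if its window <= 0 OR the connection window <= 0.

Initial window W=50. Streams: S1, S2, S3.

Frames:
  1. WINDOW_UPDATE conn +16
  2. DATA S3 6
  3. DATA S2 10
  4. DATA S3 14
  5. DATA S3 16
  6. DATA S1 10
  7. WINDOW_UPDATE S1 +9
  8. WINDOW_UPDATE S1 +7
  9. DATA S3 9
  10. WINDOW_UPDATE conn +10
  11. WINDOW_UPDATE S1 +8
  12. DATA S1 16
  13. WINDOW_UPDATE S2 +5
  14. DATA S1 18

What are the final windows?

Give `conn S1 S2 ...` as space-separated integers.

Answer: -23 30 45 5

Derivation:
Op 1: conn=66 S1=50 S2=50 S3=50 blocked=[]
Op 2: conn=60 S1=50 S2=50 S3=44 blocked=[]
Op 3: conn=50 S1=50 S2=40 S3=44 blocked=[]
Op 4: conn=36 S1=50 S2=40 S3=30 blocked=[]
Op 5: conn=20 S1=50 S2=40 S3=14 blocked=[]
Op 6: conn=10 S1=40 S2=40 S3=14 blocked=[]
Op 7: conn=10 S1=49 S2=40 S3=14 blocked=[]
Op 8: conn=10 S1=56 S2=40 S3=14 blocked=[]
Op 9: conn=1 S1=56 S2=40 S3=5 blocked=[]
Op 10: conn=11 S1=56 S2=40 S3=5 blocked=[]
Op 11: conn=11 S1=64 S2=40 S3=5 blocked=[]
Op 12: conn=-5 S1=48 S2=40 S3=5 blocked=[1, 2, 3]
Op 13: conn=-5 S1=48 S2=45 S3=5 blocked=[1, 2, 3]
Op 14: conn=-23 S1=30 S2=45 S3=5 blocked=[1, 2, 3]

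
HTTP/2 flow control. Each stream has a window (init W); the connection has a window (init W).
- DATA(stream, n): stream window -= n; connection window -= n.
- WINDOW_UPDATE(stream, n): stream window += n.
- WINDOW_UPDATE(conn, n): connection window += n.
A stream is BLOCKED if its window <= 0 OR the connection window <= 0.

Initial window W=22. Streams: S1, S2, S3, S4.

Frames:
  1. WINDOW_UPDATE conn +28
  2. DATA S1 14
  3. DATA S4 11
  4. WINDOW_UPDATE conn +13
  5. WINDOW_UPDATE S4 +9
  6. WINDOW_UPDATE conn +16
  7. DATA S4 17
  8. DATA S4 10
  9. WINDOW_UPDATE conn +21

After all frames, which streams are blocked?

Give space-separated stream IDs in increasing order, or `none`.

Op 1: conn=50 S1=22 S2=22 S3=22 S4=22 blocked=[]
Op 2: conn=36 S1=8 S2=22 S3=22 S4=22 blocked=[]
Op 3: conn=25 S1=8 S2=22 S3=22 S4=11 blocked=[]
Op 4: conn=38 S1=8 S2=22 S3=22 S4=11 blocked=[]
Op 5: conn=38 S1=8 S2=22 S3=22 S4=20 blocked=[]
Op 6: conn=54 S1=8 S2=22 S3=22 S4=20 blocked=[]
Op 7: conn=37 S1=8 S2=22 S3=22 S4=3 blocked=[]
Op 8: conn=27 S1=8 S2=22 S3=22 S4=-7 blocked=[4]
Op 9: conn=48 S1=8 S2=22 S3=22 S4=-7 blocked=[4]

Answer: S4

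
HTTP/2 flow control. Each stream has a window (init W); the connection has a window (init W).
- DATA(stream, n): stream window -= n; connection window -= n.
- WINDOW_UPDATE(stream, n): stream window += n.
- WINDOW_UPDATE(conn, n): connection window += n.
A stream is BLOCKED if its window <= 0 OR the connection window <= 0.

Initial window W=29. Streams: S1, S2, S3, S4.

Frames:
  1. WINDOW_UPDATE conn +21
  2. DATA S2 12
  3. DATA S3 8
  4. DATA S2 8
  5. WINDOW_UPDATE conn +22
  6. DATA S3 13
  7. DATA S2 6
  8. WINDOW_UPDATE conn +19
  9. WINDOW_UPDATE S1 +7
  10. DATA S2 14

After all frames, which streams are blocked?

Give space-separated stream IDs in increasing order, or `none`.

Answer: S2

Derivation:
Op 1: conn=50 S1=29 S2=29 S3=29 S4=29 blocked=[]
Op 2: conn=38 S1=29 S2=17 S3=29 S4=29 blocked=[]
Op 3: conn=30 S1=29 S2=17 S3=21 S4=29 blocked=[]
Op 4: conn=22 S1=29 S2=9 S3=21 S4=29 blocked=[]
Op 5: conn=44 S1=29 S2=9 S3=21 S4=29 blocked=[]
Op 6: conn=31 S1=29 S2=9 S3=8 S4=29 blocked=[]
Op 7: conn=25 S1=29 S2=3 S3=8 S4=29 blocked=[]
Op 8: conn=44 S1=29 S2=3 S3=8 S4=29 blocked=[]
Op 9: conn=44 S1=36 S2=3 S3=8 S4=29 blocked=[]
Op 10: conn=30 S1=36 S2=-11 S3=8 S4=29 blocked=[2]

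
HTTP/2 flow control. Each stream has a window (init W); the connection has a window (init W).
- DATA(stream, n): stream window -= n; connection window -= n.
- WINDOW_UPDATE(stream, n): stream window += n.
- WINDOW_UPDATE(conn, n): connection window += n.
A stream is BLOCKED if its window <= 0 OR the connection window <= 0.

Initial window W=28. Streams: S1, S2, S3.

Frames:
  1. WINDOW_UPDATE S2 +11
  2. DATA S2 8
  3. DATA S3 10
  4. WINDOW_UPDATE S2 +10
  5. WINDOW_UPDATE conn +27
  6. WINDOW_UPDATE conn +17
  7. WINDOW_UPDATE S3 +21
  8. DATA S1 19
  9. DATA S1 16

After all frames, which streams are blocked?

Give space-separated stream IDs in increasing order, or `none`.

Answer: S1

Derivation:
Op 1: conn=28 S1=28 S2=39 S3=28 blocked=[]
Op 2: conn=20 S1=28 S2=31 S3=28 blocked=[]
Op 3: conn=10 S1=28 S2=31 S3=18 blocked=[]
Op 4: conn=10 S1=28 S2=41 S3=18 blocked=[]
Op 5: conn=37 S1=28 S2=41 S3=18 blocked=[]
Op 6: conn=54 S1=28 S2=41 S3=18 blocked=[]
Op 7: conn=54 S1=28 S2=41 S3=39 blocked=[]
Op 8: conn=35 S1=9 S2=41 S3=39 blocked=[]
Op 9: conn=19 S1=-7 S2=41 S3=39 blocked=[1]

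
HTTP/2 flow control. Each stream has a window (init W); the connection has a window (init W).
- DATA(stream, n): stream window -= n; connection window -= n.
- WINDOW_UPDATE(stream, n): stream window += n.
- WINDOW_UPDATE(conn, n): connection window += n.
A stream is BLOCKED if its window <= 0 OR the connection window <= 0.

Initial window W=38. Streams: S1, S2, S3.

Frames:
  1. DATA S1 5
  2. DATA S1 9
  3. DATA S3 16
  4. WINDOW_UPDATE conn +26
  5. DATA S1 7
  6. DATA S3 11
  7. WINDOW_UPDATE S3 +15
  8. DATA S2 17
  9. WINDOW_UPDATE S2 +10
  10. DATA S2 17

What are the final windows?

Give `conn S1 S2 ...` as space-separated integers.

Answer: -18 17 14 26

Derivation:
Op 1: conn=33 S1=33 S2=38 S3=38 blocked=[]
Op 2: conn=24 S1=24 S2=38 S3=38 blocked=[]
Op 3: conn=8 S1=24 S2=38 S3=22 blocked=[]
Op 4: conn=34 S1=24 S2=38 S3=22 blocked=[]
Op 5: conn=27 S1=17 S2=38 S3=22 blocked=[]
Op 6: conn=16 S1=17 S2=38 S3=11 blocked=[]
Op 7: conn=16 S1=17 S2=38 S3=26 blocked=[]
Op 8: conn=-1 S1=17 S2=21 S3=26 blocked=[1, 2, 3]
Op 9: conn=-1 S1=17 S2=31 S3=26 blocked=[1, 2, 3]
Op 10: conn=-18 S1=17 S2=14 S3=26 blocked=[1, 2, 3]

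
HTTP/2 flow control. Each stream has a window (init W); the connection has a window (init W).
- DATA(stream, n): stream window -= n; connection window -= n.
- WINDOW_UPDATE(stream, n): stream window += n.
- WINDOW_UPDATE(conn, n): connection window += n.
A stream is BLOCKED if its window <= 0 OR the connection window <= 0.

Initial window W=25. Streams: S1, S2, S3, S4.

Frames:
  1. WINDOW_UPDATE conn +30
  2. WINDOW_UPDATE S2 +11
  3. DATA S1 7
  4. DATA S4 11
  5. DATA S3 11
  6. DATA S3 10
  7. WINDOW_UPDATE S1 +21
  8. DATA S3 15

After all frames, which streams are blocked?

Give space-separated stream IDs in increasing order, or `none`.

Op 1: conn=55 S1=25 S2=25 S3=25 S4=25 blocked=[]
Op 2: conn=55 S1=25 S2=36 S3=25 S4=25 blocked=[]
Op 3: conn=48 S1=18 S2=36 S3=25 S4=25 blocked=[]
Op 4: conn=37 S1=18 S2=36 S3=25 S4=14 blocked=[]
Op 5: conn=26 S1=18 S2=36 S3=14 S4=14 blocked=[]
Op 6: conn=16 S1=18 S2=36 S3=4 S4=14 blocked=[]
Op 7: conn=16 S1=39 S2=36 S3=4 S4=14 blocked=[]
Op 8: conn=1 S1=39 S2=36 S3=-11 S4=14 blocked=[3]

Answer: S3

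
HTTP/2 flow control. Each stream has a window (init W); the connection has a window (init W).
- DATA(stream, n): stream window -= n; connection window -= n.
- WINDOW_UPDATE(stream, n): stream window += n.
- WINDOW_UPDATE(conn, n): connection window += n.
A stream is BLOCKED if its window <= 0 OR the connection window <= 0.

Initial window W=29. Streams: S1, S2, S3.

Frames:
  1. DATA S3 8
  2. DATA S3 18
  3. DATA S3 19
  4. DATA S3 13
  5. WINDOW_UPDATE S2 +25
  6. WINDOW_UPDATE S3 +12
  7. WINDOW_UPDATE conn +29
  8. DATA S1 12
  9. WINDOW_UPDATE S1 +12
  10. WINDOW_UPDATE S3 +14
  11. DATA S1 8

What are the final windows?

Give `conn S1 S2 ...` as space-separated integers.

Op 1: conn=21 S1=29 S2=29 S3=21 blocked=[]
Op 2: conn=3 S1=29 S2=29 S3=3 blocked=[]
Op 3: conn=-16 S1=29 S2=29 S3=-16 blocked=[1, 2, 3]
Op 4: conn=-29 S1=29 S2=29 S3=-29 blocked=[1, 2, 3]
Op 5: conn=-29 S1=29 S2=54 S3=-29 blocked=[1, 2, 3]
Op 6: conn=-29 S1=29 S2=54 S3=-17 blocked=[1, 2, 3]
Op 7: conn=0 S1=29 S2=54 S3=-17 blocked=[1, 2, 3]
Op 8: conn=-12 S1=17 S2=54 S3=-17 blocked=[1, 2, 3]
Op 9: conn=-12 S1=29 S2=54 S3=-17 blocked=[1, 2, 3]
Op 10: conn=-12 S1=29 S2=54 S3=-3 blocked=[1, 2, 3]
Op 11: conn=-20 S1=21 S2=54 S3=-3 blocked=[1, 2, 3]

Answer: -20 21 54 -3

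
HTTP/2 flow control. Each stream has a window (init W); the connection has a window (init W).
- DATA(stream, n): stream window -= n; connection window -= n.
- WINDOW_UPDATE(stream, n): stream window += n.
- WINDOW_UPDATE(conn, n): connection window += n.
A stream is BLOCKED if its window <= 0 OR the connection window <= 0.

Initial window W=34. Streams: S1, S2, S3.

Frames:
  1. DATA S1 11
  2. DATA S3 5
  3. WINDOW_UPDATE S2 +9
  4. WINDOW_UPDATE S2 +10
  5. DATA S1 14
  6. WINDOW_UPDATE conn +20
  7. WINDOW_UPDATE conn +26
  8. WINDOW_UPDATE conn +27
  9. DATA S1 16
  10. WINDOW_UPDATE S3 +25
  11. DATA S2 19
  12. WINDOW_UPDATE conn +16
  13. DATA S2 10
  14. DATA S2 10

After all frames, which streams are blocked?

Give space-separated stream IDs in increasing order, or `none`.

Answer: S1

Derivation:
Op 1: conn=23 S1=23 S2=34 S3=34 blocked=[]
Op 2: conn=18 S1=23 S2=34 S3=29 blocked=[]
Op 3: conn=18 S1=23 S2=43 S3=29 blocked=[]
Op 4: conn=18 S1=23 S2=53 S3=29 blocked=[]
Op 5: conn=4 S1=9 S2=53 S3=29 blocked=[]
Op 6: conn=24 S1=9 S2=53 S3=29 blocked=[]
Op 7: conn=50 S1=9 S2=53 S3=29 blocked=[]
Op 8: conn=77 S1=9 S2=53 S3=29 blocked=[]
Op 9: conn=61 S1=-7 S2=53 S3=29 blocked=[1]
Op 10: conn=61 S1=-7 S2=53 S3=54 blocked=[1]
Op 11: conn=42 S1=-7 S2=34 S3=54 blocked=[1]
Op 12: conn=58 S1=-7 S2=34 S3=54 blocked=[1]
Op 13: conn=48 S1=-7 S2=24 S3=54 blocked=[1]
Op 14: conn=38 S1=-7 S2=14 S3=54 blocked=[1]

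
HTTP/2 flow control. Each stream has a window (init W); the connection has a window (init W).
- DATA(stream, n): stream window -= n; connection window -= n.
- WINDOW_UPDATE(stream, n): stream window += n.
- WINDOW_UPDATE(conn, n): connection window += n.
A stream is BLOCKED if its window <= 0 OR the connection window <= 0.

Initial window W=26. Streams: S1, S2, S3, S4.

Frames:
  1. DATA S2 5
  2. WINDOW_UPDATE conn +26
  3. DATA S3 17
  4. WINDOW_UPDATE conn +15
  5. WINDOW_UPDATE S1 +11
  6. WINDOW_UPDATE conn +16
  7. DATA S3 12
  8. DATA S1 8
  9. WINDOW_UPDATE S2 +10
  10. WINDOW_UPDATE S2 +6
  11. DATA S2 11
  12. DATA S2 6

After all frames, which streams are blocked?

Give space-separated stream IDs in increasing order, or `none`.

Answer: S3

Derivation:
Op 1: conn=21 S1=26 S2=21 S3=26 S4=26 blocked=[]
Op 2: conn=47 S1=26 S2=21 S3=26 S4=26 blocked=[]
Op 3: conn=30 S1=26 S2=21 S3=9 S4=26 blocked=[]
Op 4: conn=45 S1=26 S2=21 S3=9 S4=26 blocked=[]
Op 5: conn=45 S1=37 S2=21 S3=9 S4=26 blocked=[]
Op 6: conn=61 S1=37 S2=21 S3=9 S4=26 blocked=[]
Op 7: conn=49 S1=37 S2=21 S3=-3 S4=26 blocked=[3]
Op 8: conn=41 S1=29 S2=21 S3=-3 S4=26 blocked=[3]
Op 9: conn=41 S1=29 S2=31 S3=-3 S4=26 blocked=[3]
Op 10: conn=41 S1=29 S2=37 S3=-3 S4=26 blocked=[3]
Op 11: conn=30 S1=29 S2=26 S3=-3 S4=26 blocked=[3]
Op 12: conn=24 S1=29 S2=20 S3=-3 S4=26 blocked=[3]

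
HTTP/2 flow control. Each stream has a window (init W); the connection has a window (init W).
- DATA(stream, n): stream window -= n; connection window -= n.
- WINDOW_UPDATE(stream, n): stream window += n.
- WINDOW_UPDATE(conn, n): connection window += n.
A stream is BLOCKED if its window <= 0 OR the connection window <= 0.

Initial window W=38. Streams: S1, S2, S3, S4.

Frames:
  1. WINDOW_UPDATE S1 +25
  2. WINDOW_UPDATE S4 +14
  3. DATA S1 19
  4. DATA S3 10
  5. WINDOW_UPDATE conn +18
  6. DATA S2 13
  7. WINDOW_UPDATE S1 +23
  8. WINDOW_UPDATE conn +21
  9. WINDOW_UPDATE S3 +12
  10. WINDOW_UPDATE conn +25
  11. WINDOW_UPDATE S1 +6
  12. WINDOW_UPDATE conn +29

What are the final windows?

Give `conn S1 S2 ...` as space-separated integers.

Op 1: conn=38 S1=63 S2=38 S3=38 S4=38 blocked=[]
Op 2: conn=38 S1=63 S2=38 S3=38 S4=52 blocked=[]
Op 3: conn=19 S1=44 S2=38 S3=38 S4=52 blocked=[]
Op 4: conn=9 S1=44 S2=38 S3=28 S4=52 blocked=[]
Op 5: conn=27 S1=44 S2=38 S3=28 S4=52 blocked=[]
Op 6: conn=14 S1=44 S2=25 S3=28 S4=52 blocked=[]
Op 7: conn=14 S1=67 S2=25 S3=28 S4=52 blocked=[]
Op 8: conn=35 S1=67 S2=25 S3=28 S4=52 blocked=[]
Op 9: conn=35 S1=67 S2=25 S3=40 S4=52 blocked=[]
Op 10: conn=60 S1=67 S2=25 S3=40 S4=52 blocked=[]
Op 11: conn=60 S1=73 S2=25 S3=40 S4=52 blocked=[]
Op 12: conn=89 S1=73 S2=25 S3=40 S4=52 blocked=[]

Answer: 89 73 25 40 52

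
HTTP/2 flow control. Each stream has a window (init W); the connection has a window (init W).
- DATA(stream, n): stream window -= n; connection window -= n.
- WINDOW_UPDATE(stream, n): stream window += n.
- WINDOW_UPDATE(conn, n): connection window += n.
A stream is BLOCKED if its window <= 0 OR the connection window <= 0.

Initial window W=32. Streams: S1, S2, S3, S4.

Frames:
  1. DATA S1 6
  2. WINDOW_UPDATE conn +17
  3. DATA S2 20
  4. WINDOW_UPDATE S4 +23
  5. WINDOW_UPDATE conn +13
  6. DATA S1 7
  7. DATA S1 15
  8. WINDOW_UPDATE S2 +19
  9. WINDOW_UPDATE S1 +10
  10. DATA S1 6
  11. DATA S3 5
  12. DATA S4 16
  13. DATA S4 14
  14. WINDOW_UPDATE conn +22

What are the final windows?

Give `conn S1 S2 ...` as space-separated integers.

Op 1: conn=26 S1=26 S2=32 S3=32 S4=32 blocked=[]
Op 2: conn=43 S1=26 S2=32 S3=32 S4=32 blocked=[]
Op 3: conn=23 S1=26 S2=12 S3=32 S4=32 blocked=[]
Op 4: conn=23 S1=26 S2=12 S3=32 S4=55 blocked=[]
Op 5: conn=36 S1=26 S2=12 S3=32 S4=55 blocked=[]
Op 6: conn=29 S1=19 S2=12 S3=32 S4=55 blocked=[]
Op 7: conn=14 S1=4 S2=12 S3=32 S4=55 blocked=[]
Op 8: conn=14 S1=4 S2=31 S3=32 S4=55 blocked=[]
Op 9: conn=14 S1=14 S2=31 S3=32 S4=55 blocked=[]
Op 10: conn=8 S1=8 S2=31 S3=32 S4=55 blocked=[]
Op 11: conn=3 S1=8 S2=31 S3=27 S4=55 blocked=[]
Op 12: conn=-13 S1=8 S2=31 S3=27 S4=39 blocked=[1, 2, 3, 4]
Op 13: conn=-27 S1=8 S2=31 S3=27 S4=25 blocked=[1, 2, 3, 4]
Op 14: conn=-5 S1=8 S2=31 S3=27 S4=25 blocked=[1, 2, 3, 4]

Answer: -5 8 31 27 25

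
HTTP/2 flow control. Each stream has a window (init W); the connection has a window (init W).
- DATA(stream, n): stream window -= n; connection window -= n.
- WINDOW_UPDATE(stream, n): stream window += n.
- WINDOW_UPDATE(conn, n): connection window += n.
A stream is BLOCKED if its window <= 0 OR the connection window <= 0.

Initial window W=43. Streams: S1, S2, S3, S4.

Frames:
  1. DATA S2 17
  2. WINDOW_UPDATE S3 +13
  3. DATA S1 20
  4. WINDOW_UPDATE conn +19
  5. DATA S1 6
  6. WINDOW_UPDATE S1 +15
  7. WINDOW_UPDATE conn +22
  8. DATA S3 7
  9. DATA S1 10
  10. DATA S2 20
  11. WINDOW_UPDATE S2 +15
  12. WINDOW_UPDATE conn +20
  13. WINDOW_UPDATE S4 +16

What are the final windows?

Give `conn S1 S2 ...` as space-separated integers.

Op 1: conn=26 S1=43 S2=26 S3=43 S4=43 blocked=[]
Op 2: conn=26 S1=43 S2=26 S3=56 S4=43 blocked=[]
Op 3: conn=6 S1=23 S2=26 S3=56 S4=43 blocked=[]
Op 4: conn=25 S1=23 S2=26 S3=56 S4=43 blocked=[]
Op 5: conn=19 S1=17 S2=26 S3=56 S4=43 blocked=[]
Op 6: conn=19 S1=32 S2=26 S3=56 S4=43 blocked=[]
Op 7: conn=41 S1=32 S2=26 S3=56 S4=43 blocked=[]
Op 8: conn=34 S1=32 S2=26 S3=49 S4=43 blocked=[]
Op 9: conn=24 S1=22 S2=26 S3=49 S4=43 blocked=[]
Op 10: conn=4 S1=22 S2=6 S3=49 S4=43 blocked=[]
Op 11: conn=4 S1=22 S2=21 S3=49 S4=43 blocked=[]
Op 12: conn=24 S1=22 S2=21 S3=49 S4=43 blocked=[]
Op 13: conn=24 S1=22 S2=21 S3=49 S4=59 blocked=[]

Answer: 24 22 21 49 59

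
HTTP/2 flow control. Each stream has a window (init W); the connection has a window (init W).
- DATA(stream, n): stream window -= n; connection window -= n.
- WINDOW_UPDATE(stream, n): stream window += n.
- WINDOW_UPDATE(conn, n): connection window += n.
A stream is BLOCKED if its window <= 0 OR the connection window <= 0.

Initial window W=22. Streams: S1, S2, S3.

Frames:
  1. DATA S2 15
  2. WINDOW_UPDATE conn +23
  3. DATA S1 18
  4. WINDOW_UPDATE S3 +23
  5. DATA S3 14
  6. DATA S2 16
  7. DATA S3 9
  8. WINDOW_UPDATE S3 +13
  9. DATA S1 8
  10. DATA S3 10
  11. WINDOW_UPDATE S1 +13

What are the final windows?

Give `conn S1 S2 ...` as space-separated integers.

Op 1: conn=7 S1=22 S2=7 S3=22 blocked=[]
Op 2: conn=30 S1=22 S2=7 S3=22 blocked=[]
Op 3: conn=12 S1=4 S2=7 S3=22 blocked=[]
Op 4: conn=12 S1=4 S2=7 S3=45 blocked=[]
Op 5: conn=-2 S1=4 S2=7 S3=31 blocked=[1, 2, 3]
Op 6: conn=-18 S1=4 S2=-9 S3=31 blocked=[1, 2, 3]
Op 7: conn=-27 S1=4 S2=-9 S3=22 blocked=[1, 2, 3]
Op 8: conn=-27 S1=4 S2=-9 S3=35 blocked=[1, 2, 3]
Op 9: conn=-35 S1=-4 S2=-9 S3=35 blocked=[1, 2, 3]
Op 10: conn=-45 S1=-4 S2=-9 S3=25 blocked=[1, 2, 3]
Op 11: conn=-45 S1=9 S2=-9 S3=25 blocked=[1, 2, 3]

Answer: -45 9 -9 25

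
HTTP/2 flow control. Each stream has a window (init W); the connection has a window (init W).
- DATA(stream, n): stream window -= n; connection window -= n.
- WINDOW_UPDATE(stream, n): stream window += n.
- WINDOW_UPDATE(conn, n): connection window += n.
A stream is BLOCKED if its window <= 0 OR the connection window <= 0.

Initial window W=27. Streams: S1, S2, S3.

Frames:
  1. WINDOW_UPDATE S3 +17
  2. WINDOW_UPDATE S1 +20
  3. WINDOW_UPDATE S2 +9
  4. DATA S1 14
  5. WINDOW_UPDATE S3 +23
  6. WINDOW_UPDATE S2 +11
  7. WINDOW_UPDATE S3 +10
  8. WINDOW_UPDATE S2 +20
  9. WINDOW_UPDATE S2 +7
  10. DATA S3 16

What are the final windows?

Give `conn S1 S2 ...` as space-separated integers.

Op 1: conn=27 S1=27 S2=27 S3=44 blocked=[]
Op 2: conn=27 S1=47 S2=27 S3=44 blocked=[]
Op 3: conn=27 S1=47 S2=36 S3=44 blocked=[]
Op 4: conn=13 S1=33 S2=36 S3=44 blocked=[]
Op 5: conn=13 S1=33 S2=36 S3=67 blocked=[]
Op 6: conn=13 S1=33 S2=47 S3=67 blocked=[]
Op 7: conn=13 S1=33 S2=47 S3=77 blocked=[]
Op 8: conn=13 S1=33 S2=67 S3=77 blocked=[]
Op 9: conn=13 S1=33 S2=74 S3=77 blocked=[]
Op 10: conn=-3 S1=33 S2=74 S3=61 blocked=[1, 2, 3]

Answer: -3 33 74 61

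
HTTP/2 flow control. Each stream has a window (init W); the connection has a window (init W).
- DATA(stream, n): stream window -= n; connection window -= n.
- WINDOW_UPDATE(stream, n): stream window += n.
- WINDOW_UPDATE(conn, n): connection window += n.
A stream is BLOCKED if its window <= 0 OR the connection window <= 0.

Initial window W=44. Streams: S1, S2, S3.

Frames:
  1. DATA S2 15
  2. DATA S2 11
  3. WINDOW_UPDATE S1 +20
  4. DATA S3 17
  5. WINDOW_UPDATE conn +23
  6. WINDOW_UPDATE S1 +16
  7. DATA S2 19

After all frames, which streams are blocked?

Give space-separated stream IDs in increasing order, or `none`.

Op 1: conn=29 S1=44 S2=29 S3=44 blocked=[]
Op 2: conn=18 S1=44 S2=18 S3=44 blocked=[]
Op 3: conn=18 S1=64 S2=18 S3=44 blocked=[]
Op 4: conn=1 S1=64 S2=18 S3=27 blocked=[]
Op 5: conn=24 S1=64 S2=18 S3=27 blocked=[]
Op 6: conn=24 S1=80 S2=18 S3=27 blocked=[]
Op 7: conn=5 S1=80 S2=-1 S3=27 blocked=[2]

Answer: S2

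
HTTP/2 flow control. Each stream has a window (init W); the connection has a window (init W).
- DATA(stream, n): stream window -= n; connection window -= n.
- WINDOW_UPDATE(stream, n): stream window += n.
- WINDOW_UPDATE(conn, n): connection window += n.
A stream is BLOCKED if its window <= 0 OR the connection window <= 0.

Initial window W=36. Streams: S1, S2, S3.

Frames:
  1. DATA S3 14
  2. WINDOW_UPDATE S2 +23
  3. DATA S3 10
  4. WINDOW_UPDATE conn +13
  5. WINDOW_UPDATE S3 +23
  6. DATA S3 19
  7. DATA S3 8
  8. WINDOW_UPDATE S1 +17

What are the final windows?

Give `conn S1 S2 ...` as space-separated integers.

Answer: -2 53 59 8

Derivation:
Op 1: conn=22 S1=36 S2=36 S3=22 blocked=[]
Op 2: conn=22 S1=36 S2=59 S3=22 blocked=[]
Op 3: conn=12 S1=36 S2=59 S3=12 blocked=[]
Op 4: conn=25 S1=36 S2=59 S3=12 blocked=[]
Op 5: conn=25 S1=36 S2=59 S3=35 blocked=[]
Op 6: conn=6 S1=36 S2=59 S3=16 blocked=[]
Op 7: conn=-2 S1=36 S2=59 S3=8 blocked=[1, 2, 3]
Op 8: conn=-2 S1=53 S2=59 S3=8 blocked=[1, 2, 3]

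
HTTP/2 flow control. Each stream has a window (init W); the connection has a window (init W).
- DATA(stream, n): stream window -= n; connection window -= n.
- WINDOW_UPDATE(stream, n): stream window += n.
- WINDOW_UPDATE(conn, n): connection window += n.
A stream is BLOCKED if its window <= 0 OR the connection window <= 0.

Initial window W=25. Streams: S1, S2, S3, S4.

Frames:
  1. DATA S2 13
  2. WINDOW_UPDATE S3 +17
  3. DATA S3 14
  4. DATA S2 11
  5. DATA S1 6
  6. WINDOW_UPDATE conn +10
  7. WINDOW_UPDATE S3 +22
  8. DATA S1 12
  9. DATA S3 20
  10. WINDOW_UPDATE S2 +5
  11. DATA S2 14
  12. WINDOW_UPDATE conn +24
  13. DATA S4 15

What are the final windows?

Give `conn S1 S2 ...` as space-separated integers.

Answer: -46 7 -8 30 10

Derivation:
Op 1: conn=12 S1=25 S2=12 S3=25 S4=25 blocked=[]
Op 2: conn=12 S1=25 S2=12 S3=42 S4=25 blocked=[]
Op 3: conn=-2 S1=25 S2=12 S3=28 S4=25 blocked=[1, 2, 3, 4]
Op 4: conn=-13 S1=25 S2=1 S3=28 S4=25 blocked=[1, 2, 3, 4]
Op 5: conn=-19 S1=19 S2=1 S3=28 S4=25 blocked=[1, 2, 3, 4]
Op 6: conn=-9 S1=19 S2=1 S3=28 S4=25 blocked=[1, 2, 3, 4]
Op 7: conn=-9 S1=19 S2=1 S3=50 S4=25 blocked=[1, 2, 3, 4]
Op 8: conn=-21 S1=7 S2=1 S3=50 S4=25 blocked=[1, 2, 3, 4]
Op 9: conn=-41 S1=7 S2=1 S3=30 S4=25 blocked=[1, 2, 3, 4]
Op 10: conn=-41 S1=7 S2=6 S3=30 S4=25 blocked=[1, 2, 3, 4]
Op 11: conn=-55 S1=7 S2=-8 S3=30 S4=25 blocked=[1, 2, 3, 4]
Op 12: conn=-31 S1=7 S2=-8 S3=30 S4=25 blocked=[1, 2, 3, 4]
Op 13: conn=-46 S1=7 S2=-8 S3=30 S4=10 blocked=[1, 2, 3, 4]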